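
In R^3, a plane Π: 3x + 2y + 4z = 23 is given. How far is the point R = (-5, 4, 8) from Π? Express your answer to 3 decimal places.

0.371

n·R − d = (3)·(-5) + (2)·(4) + (4)·(8) − 23 = 2; |n| = √29.
Distance = |2| / √29 = 2/√29 ≈ 0.371.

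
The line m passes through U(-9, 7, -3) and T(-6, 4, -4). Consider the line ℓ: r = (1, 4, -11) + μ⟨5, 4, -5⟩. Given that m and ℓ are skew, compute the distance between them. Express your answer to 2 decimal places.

A direction vector for m is T − U = (3, -3, -1).
Common perpendicular direction n = (3, -3, -1) × (5, 4, -5) = (19, 10, 27).
With w = (1, 4, -11) − (-9, 7, -3) = (10, -3, -8), w · n = -56.
Distance = |w · n| / |n| = |-56| / √1190 ≈ 1.62.

1.62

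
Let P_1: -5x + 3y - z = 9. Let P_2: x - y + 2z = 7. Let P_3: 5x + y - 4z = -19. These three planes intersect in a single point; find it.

Solving the 3×3 linear system -5x + 3y - z = 9, x - y + 2z = 7, 5x + y - 4z = -19 (e.g. by elimination or Cramer's rule, determinant = 26) gives (0, 5, 6).

(0, 5, 6)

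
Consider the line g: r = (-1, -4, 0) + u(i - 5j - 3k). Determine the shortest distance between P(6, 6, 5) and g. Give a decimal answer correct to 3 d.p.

8.825

Taking (-1, -4, 0) on g with direction v = (1, -5, -3): w = P − (-1, -4, 0) = (7, 10, 5), and w × v = (-5, 26, -45).
Distance = |w × v| / |v| = √2726 / √35 ≈ 8.825.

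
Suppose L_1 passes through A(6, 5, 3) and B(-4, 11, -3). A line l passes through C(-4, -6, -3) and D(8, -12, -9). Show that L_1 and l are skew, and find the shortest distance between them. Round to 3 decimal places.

14.877

A direction vector for L_1 is B − A = (-10, 6, -6).
A direction vector for l is D − C = (12, -6, -6).
Common perpendicular direction n = (-10, 6, -6) × (12, -6, -6) = (-72, -132, -12).
With w = (-4, -6, -3) − (6, 5, 3) = (-10, -11, -6), w · n = 2244.
Since n ≠ 0 the lines are not parallel, and w · n = 2244 ≠ 0 so they do not intersect; hence they are skew.
Distance = |w · n| / |n| = |2244| / √22752 ≈ 14.877.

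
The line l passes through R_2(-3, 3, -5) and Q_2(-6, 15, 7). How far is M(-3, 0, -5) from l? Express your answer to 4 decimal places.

2.1532

A direction vector for l is Q_2 − R_2 = (-3, 12, 12).
Taking (-3, 3, -5) on l with direction v = (-3, 12, 12): w = M − (-3, 3, -5) = (0, -3, 0), and w × v = (-36, 0, -9).
Distance = |w × v| / |v| = √1377 / √297 ≈ 2.1532.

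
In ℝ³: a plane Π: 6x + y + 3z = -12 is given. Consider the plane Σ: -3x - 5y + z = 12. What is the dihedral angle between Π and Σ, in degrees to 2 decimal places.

cos θ = |n₁·n₂| / (|n₁||n₂|) = |-20| / (√46 · √35).
θ = arccos(0.49844) ≈ 60.10°.

60.10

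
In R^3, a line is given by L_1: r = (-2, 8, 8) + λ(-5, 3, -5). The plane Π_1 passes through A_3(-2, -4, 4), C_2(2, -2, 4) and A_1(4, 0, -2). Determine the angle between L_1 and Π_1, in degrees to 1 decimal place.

A_3C_2 = (4, 2, 0), A_3A_1 = (6, 4, -6); a normal to Π_1 is A_3C_2 × A_3A_1 = (-12, 24, 4).
Using A_3: Π_1 has equation -12x + 24y + 4z = -56.
sin θ = |n·v| / (|n||v|) = |112| / (√736 · √59) = 0.53747.
θ ≈ 32.5°.

32.5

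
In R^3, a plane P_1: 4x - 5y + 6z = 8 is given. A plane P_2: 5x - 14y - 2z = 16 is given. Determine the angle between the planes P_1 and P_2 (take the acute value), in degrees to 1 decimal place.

cos θ = |n₁·n₂| / (|n₁||n₂|) = |78| / (√77 · √225).
θ = arccos(0.59259) ≈ 53.7°.

53.7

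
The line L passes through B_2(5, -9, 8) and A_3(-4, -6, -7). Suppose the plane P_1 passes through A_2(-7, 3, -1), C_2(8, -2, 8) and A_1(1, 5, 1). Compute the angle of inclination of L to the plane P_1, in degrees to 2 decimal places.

A direction vector for L is A_3 − B_2 = (-9, 3, -15).
A_2C_2 = (15, -5, 9), A_2A_1 = (8, 2, 2); a normal to P_1 is A_2C_2 × A_2A_1 = (-28, 42, 70).
Using A_2: P_1 has equation -28x + 42y + 70z = 252.
sin θ = |n·v| / (|n||v|) = |-672| / (√7448 · √315) = 0.43873.
θ ≈ 26.02°.

26.02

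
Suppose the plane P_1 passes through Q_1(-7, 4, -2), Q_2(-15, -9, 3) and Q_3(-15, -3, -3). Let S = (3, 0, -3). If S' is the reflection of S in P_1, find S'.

Q_1Q_2 = (-8, -13, 5), Q_1Q_3 = (-8, -7, -1); a normal to P_1 is Q_1Q_2 × Q_1Q_3 = (48, -48, -48).
Using Q_1: P_1 has equation 48x - 48y - 48z = -432.
λ = (n·S − d)/|n|² = (288 − (-432))/6912 = 5/48.
Reflection = S − 2λn = (3, 0, -3) − (5/24)·(48, -48, -48) = (-7, 10, 7).

(-7, 10, 7)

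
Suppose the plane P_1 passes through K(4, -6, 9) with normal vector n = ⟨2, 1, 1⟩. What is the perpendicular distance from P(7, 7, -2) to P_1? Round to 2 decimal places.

3.27

P_1: n·r = n·K gives 2x + y + z = 11.
n·P − d = (2)·(7) + (1)·(7) + (1)·(-2) − 11 = 8; |n| = √6.
Distance = |8| / √6 = 8/√6 ≈ 3.27.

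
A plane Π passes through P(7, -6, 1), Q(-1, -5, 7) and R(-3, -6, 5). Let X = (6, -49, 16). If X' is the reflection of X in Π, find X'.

PQ = (-8, 1, 6), PR = (-10, 0, 4); a normal to Π is PQ × PR = (4, -28, 10).
Using P: Π has equation 4x - 28y + 10z = 206.
λ = (n·X − d)/|n|² = (1556 − 206)/900 = 3/2.
Reflection = X − 2λn = (6, -49, 16) − 3·(4, -28, 10) = (-6, 35, -14).

(-6, 35, -14)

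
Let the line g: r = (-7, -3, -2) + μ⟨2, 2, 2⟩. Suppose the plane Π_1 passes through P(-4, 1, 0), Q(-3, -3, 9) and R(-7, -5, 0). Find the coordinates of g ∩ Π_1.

PQ = (1, -4, 9), PR = (-3, -6, 0); a normal to Π_1 is PQ × PR = (54, -27, -18).
Using P: Π_1 has equation 54x - 27y - 18z = -243.
Substitute r = (-7, -3, -2) + t(2, 2, 2) into the plane: -261 + 18t = -243, so t = 1.
Intersection: (-7, -3, -2) + 1·(2, 2, 2) = (-5, -1, 0).

(-5, -1, 0)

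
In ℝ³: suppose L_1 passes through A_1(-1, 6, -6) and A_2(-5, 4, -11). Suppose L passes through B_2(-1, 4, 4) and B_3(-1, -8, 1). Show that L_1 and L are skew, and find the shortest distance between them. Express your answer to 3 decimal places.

A direction vector for L_1 is A_2 − A_1 = (-4, -2, -5).
A direction vector for L is B_3 − B_2 = (0, -12, -3).
Common perpendicular direction n = (-4, -2, -5) × (0, -12, -3) = (-54, -12, 48).
With w = (-1, 4, 4) − (-1, 6, -6) = (0, -2, 10), w · n = 504.
Since n ≠ 0 the lines are not parallel, and w · n = 504 ≠ 0 so they do not intersect; hence they are skew.
Distance = |w · n| / |n| = |504| / √5364 ≈ 6.882.

6.882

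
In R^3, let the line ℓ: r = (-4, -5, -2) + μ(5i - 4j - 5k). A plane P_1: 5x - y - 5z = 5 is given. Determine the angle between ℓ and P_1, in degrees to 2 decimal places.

68.55

sin θ = |n·v| / (|n||v|) = |54| / (√51 · √66) = 0.93076.
θ ≈ 68.55°.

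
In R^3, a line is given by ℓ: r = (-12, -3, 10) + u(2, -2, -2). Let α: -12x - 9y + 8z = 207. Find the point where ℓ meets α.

(-8, -7, 6)

Substitute r = (-12, -3, 10) + t(2, -2, -2) into the plane: 251 + (-22)t = 207, so t = 2.
Intersection: (-12, -3, 10) + 2·(2, -2, -2) = (-8, -7, 6).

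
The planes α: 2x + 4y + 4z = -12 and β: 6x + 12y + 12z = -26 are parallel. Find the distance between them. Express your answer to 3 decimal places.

0.556

Rescale β by 1/3: 2x + 4y + 4z = -26/3. Then distance = |-12 − (-26/3)| / √36 ≈ 0.556.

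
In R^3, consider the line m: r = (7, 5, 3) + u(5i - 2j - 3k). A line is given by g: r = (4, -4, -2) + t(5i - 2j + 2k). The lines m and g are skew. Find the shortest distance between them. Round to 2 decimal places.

9.47

Common perpendicular direction n = (5, -2, -3) × (5, -2, 2) = (-10, -25, 0).
With w = (4, -4, -2) − (7, 5, 3) = (-3, -9, -5), w · n = 255.
Distance = |w · n| / |n| = |255| / √725 ≈ 9.47.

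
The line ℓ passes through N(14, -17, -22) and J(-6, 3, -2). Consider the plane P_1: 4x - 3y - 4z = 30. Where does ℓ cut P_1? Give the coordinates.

A direction vector for ℓ is J − N = (-20, 20, 20).
Substitute r = (14, -17, -22) + t(-20, 20, 20) into the plane: 195 + (-220)t = 30, so t = 3/4.
Intersection: (14, -17, -22) + (3/4)·(-20, 20, 20) = (-1, -2, -7).

(-1, -2, -7)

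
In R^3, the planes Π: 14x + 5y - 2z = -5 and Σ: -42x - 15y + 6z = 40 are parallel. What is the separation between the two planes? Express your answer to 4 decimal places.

0.5556

Rescale Σ by 1/(-3): 14x + 5y - 2z = -40/3. Then distance = |-5 − (-40/3)| / √225 ≈ 0.5556.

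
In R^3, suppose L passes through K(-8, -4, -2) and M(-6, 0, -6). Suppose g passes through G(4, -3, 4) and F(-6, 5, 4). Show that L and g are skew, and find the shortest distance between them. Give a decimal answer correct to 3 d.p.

A direction vector for L is M − K = (2, 4, -4).
A direction vector for g is F − G = (-10, 8, 0).
Common perpendicular direction n = (2, 4, -4) × (-10, 8, 0) = (32, 40, 56).
With w = (4, -3, 4) − (-8, -4, -2) = (12, 1, 6), w · n = 760.
Since n ≠ 0 the lines are not parallel, and w · n = 760 ≠ 0 so they do not intersect; hence they are skew.
Distance = |w · n| / |n| = |760| / √5760 ≈ 10.014.

10.014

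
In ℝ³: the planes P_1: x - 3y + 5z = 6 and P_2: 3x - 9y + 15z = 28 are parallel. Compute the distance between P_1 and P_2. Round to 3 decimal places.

0.563

Rescale P_2 by 1/3: x - 3y + 5z = 28/3. Then distance = |6 − (28/3)| / √35 ≈ 0.563.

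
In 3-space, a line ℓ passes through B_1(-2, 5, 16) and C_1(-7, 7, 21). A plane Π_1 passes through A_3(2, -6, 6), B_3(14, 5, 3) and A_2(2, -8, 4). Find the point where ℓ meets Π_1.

A direction vector for ℓ is C_1 − B_1 = (-5, 2, 5).
A_3B_3 = (12, 11, -3), A_3A_2 = (0, -2, -2); a normal to Π_1 is A_3B_3 × A_3A_2 = (-28, 24, -24).
Using A_3: Π_1 has equation -28x + 24y - 24z = -344.
Substitute r = (-2, 5, 16) + t(-5, 2, 5) into the plane: -208 + 68t = -344, so t = -2.
Intersection: (-2, 5, 16) + (-2)·(-5, 2, 5) = (8, 1, 6).

(8, 1, 6)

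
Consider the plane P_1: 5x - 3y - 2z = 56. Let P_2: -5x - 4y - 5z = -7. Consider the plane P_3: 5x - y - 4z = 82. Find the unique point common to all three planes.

(9, 3, -10)

Solving the 3×3 linear system 5x - 3y - 2z = 56, -5x - 4y - 5z = -7, 5x - y - 4z = 82 (e.g. by elimination or Cramer's rule, determinant = 140) gives (9, 3, -10).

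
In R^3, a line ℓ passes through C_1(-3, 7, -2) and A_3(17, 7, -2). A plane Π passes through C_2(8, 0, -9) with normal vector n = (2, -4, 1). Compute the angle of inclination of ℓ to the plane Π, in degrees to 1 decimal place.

25.9

A direction vector for ℓ is A_3 − C_1 = (20, 0, 0).
Π: n·r = n·C_2 gives 2x - 4y + z = 7.
sin θ = |n·v| / (|n||v|) = |40| / (√21 · √400) = 0.43644.
θ ≈ 25.9°.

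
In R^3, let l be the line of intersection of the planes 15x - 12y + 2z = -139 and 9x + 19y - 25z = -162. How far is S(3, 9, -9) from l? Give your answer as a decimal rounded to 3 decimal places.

Direction of l: (15, -12, 2) × (9, 19, -25) = (262, 393, 393).
A point on l: solving the two plane equations with x = -5 gives (-5, 7, 10).
Taking (-5, 7, 10) on l with direction v = (262, 393, 393): w = S − (-5, 7, 10) = (8, 2, -19), and w × v = (8253, -8122, 2620).
Distance = |w × v| / |v| = √140943293 / √377542 ≈ 19.321.

19.321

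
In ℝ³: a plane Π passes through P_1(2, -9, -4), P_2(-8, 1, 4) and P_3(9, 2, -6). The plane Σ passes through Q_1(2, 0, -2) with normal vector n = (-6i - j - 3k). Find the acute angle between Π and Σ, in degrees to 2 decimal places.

37.11

P_1P_2 = (-10, 10, 8), P_1P_3 = (7, 11, -2); a normal to Π is P_1P_2 × P_1P_3 = (-108, 36, -180).
Using P_1: Π has equation -108x + 36y - 180z = 180.
Σ: n·r = n·Q_1 gives -6x - y - 3z = -6.
cos θ = |n₁·n₂| / (|n₁||n₂|) = |1152| / (√45360 · √46).
θ = arccos(0.79751) ≈ 37.11°.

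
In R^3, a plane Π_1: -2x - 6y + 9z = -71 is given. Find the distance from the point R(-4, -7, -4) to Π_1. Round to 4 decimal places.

n·R − d = (-2)·(-4) + (-6)·(-7) + (9)·(-4) − (-71) = 85; |n| = √121.
Distance = |85| / √121 = 85/√121 ≈ 7.7273.

7.7273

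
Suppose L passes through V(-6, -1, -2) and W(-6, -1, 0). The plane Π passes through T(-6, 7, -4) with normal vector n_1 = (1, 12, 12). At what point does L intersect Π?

A direction vector for L is W − V = (0, 0, 2).
Π: n_1·r = n_1·T gives x + 12y + 12z = 30.
Substitute r = (-6, -1, -2) + t(0, 0, 2) into the plane: -42 + 24t = 30, so t = 3.
Intersection: (-6, -1, -2) + 3·(0, 0, 2) = (-6, -1, 4).

(-6, -1, 4)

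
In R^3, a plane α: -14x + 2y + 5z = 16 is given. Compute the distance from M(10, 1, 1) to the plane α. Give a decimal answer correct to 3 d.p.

9.933

n·M − d = (-14)·(10) + (2)·(1) + (5)·(1) − 16 = -149; |n| = √225.
Distance = |-149| / √225 = 149/√225 ≈ 9.933.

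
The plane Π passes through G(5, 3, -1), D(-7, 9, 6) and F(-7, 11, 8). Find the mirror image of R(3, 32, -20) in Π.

(7, -16, 28)

GD = (-12, 6, 7), GF = (-12, 8, 9); a normal to Π is GD × GF = (-2, 24, -24).
Using G: Π has equation -2x + 24y - 24z = 86.
λ = (n·R − d)/|n|² = (1242 − 86)/1156 = 1.
Reflection = R − 2λn = (3, 32, -20) − 2·(-2, 24, -24) = (7, -16, 28).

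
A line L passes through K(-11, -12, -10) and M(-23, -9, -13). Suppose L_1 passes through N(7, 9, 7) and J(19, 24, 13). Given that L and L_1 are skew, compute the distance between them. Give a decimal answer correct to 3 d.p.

7.821

A direction vector for L is M − K = (-12, 3, -3).
A direction vector for L_1 is J − N = (12, 15, 6).
Common perpendicular direction n = (-12, 3, -3) × (12, 15, 6) = (63, 36, -216).
With w = (7, 9, 7) − (-11, -12, -10) = (18, 21, 17), w · n = -1782.
Distance = |w · n| / |n| = |-1782| / √51921 ≈ 7.821.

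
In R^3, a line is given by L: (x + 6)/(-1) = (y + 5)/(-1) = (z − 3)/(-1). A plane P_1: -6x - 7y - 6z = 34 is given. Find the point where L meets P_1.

L has direction (-1, -1, -1) through (-6, -5, 3).
Substitute r = (-6, -5, 3) + t(-1, -1, -1) into the plane: 53 + 19t = 34, so t = -1.
Intersection: (-6, -5, 3) + (-1)·(-1, -1, -1) = (-5, -4, 4).

(-5, -4, 4)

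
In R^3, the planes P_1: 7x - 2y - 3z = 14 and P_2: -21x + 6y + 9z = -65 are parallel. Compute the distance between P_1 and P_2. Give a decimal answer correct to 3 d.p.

0.974

Rescale P_2 by 1/(-3): 7x - 2y - 3z = 65/3. Then distance = |14 − (65/3)| / √62 ≈ 0.974.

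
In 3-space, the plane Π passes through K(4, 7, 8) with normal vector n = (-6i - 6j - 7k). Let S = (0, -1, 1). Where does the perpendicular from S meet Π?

(6, 5, 8)

Π: n·r = n·K gives -6x - 6y - 7z = -122.
Foot = S − λn with λ = (n·S − d)/|n|² = (-1 − (-122))/121 = 1.
Foot = (0, -1, 1) − 1·(-6, -6, -7) = (6, 5, 8).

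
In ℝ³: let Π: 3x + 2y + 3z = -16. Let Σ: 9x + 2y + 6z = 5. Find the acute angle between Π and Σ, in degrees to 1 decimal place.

18.2

cos θ = |n₁·n₂| / (|n₁||n₂|) = |49| / (√22 · √121).
θ = arccos(0.94971) ≈ 18.2°.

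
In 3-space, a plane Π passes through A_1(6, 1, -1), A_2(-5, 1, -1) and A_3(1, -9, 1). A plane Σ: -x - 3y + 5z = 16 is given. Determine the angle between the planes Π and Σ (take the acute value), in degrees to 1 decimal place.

43.2

A_1A_2 = (-11, 0, 0), A_1A_3 = (-5, -10, 2); a normal to Π is A_1A_2 × A_1A_3 = (0, 22, 110).
Using A_1: Π has equation 22y + 110z = -88.
cos θ = |n₁·n₂| / (|n₁||n₂|) = |484| / (√12584 · √35).
θ = arccos(0.72929) ≈ 43.2°.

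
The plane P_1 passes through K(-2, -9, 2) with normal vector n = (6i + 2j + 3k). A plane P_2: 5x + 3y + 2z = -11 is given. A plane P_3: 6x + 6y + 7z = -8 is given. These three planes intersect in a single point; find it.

P_1: n·r = n·K gives 6x + 2y + 3z = -24.
Solving the 3×3 linear system 6x + 2y + 3z = -24, 5x + 3y + 2z = -11, 6x + 6y + 7z = -8 (e.g. by elimination or Cramer's rule, determinant = 44) gives (-5, 6, -2).

(-5, 6, -2)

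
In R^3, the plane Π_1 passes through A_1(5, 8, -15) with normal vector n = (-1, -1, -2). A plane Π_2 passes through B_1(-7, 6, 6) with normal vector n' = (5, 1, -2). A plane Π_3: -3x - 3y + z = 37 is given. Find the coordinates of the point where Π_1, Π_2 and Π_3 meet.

(-8, -5, -2)

Π_1: n·r = n·A_1 gives -x - y - 2z = 17.
Π_2: n'·r = n'·B_1 gives 5x + y - 2z = -41.
Solving the 3×3 linear system -x - y - 2z = 17, 5x + y - 2z = -41, -3x - 3y + z = 37 (e.g. by elimination or Cramer's rule, determinant = 28) gives (-8, -5, -2).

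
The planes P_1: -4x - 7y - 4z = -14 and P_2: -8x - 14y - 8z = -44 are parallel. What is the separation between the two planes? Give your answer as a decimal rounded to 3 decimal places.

0.889

Rescale P_2 by 1/2: -4x - 7y - 4z = -22. Then distance = |-14 − (-22)| / √81 ≈ 0.889.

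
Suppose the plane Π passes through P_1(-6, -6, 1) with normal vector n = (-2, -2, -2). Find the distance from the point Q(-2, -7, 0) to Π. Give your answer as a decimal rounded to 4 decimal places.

Π: n·r = n·P_1 gives -2x - 2y - 2z = 22.
n·Q − d = (-2)·(-2) + (-2)·(-7) + (-2)·(0) − 22 = -4; |n| = √12.
Distance = |-4| / √12 = 4/√12 ≈ 1.1547.

1.1547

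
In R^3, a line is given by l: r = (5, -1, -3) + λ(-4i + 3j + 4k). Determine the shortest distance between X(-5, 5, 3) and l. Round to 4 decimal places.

Taking (5, -1, -3) on l with direction v = (-4, 3, 4): w = X − (5, -1, -3) = (-10, 6, 6), and w × v = (6, 16, -6).
Distance = |w × v| / |v| = √328 / √41 ≈ 2.8284.

2.8284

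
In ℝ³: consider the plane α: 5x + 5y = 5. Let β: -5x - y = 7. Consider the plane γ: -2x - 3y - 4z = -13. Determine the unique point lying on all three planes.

(-2, 3, 2)

Solving the 3×3 linear system 5x + 5y = 5, -5x - y = 7, -2x - 3y - 4z = -13 (e.g. by elimination or Cramer's rule, determinant = -80) gives (-2, 3, 2).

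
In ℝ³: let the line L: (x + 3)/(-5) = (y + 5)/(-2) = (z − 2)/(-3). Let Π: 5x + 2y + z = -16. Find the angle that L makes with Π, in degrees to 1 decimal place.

L has direction (-5, -2, -3) through (-3, -5, 2).
sin θ = |n·v| / (|n||v|) = |-32| / (√30 · √38) = 0.94776.
θ ≈ 71.4°.

71.4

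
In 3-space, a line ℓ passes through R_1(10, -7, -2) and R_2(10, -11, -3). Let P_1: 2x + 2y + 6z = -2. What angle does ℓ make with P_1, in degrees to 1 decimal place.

A direction vector for ℓ is R_2 − R_1 = (0, -4, -1).
sin θ = |n·v| / (|n||v|) = |-14| / (√44 · √17) = 0.51189.
θ ≈ 30.8°.

30.8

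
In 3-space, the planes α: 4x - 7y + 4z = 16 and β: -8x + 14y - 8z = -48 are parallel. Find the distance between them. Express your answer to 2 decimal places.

Rescale β by 1/(-2): 4x - 7y + 4z = 24. Then distance = |16 − 24| / √81 ≈ 0.89.

0.89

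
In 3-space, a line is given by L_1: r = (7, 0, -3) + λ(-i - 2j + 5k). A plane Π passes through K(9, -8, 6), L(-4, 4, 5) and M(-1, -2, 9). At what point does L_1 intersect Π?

KL = (-13, 12, -1), KM = (-10, 6, 3); a normal to Π is KL × KM = (42, 49, 42).
Using K: Π has equation 42x + 49y + 42z = 238.
Substitute r = (7, 0, -3) + t(-1, -2, 5) into the plane: 168 + 70t = 238, so t = 1.
Intersection: (7, 0, -3) + 1·(-1, -2, 5) = (6, -2, 2).

(6, -2, 2)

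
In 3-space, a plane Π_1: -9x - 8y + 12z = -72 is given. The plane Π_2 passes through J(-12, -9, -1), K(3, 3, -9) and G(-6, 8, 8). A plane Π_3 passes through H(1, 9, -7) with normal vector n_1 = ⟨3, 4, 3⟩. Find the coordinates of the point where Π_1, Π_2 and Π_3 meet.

(0, 6, -2)

JK = (15, 12, -8), JG = (6, 17, 9); a normal to Π_2 is JK × JG = (244, -183, 183).
Using J: Π_2 has equation 244x - 183y + 183z = -1464.
Π_3: n_1·r = n_1·H gives 3x + 4y + 3z = 18.
Solving the 3×3 linear system -9x - 8y + 12z = -72, 244x - 183y + 183z = -1464, 3x + 4y + 3z = 18 (e.g. by elimination or Cramer's rule, determinant = 31293) gives (0, 6, -2).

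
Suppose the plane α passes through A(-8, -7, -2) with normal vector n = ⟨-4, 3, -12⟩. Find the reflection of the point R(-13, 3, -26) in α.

α: n·r = n·A gives -4x + 3y - 12z = 35.
λ = (n·R − d)/|n|² = (373 − 35)/169 = 2.
Reflection = R − 2λn = (-13, 3, -26) − 4·(-4, 3, -12) = (3, -9, 22).

(3, -9, 22)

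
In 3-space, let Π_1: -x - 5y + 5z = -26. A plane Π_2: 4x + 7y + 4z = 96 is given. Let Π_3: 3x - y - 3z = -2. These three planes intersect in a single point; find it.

Solving the 3×3 linear system -x - 5y + 5z = -26, 4x + 7y + 4z = 96, 3x - y - 3z = -2 (e.g. by elimination or Cramer's rule, determinant = -228) gives (6, 8, 4).

(6, 8, 4)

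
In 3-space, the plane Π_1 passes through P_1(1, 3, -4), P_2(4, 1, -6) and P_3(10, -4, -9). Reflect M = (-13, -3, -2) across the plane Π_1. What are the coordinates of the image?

P_1P_2 = (3, -2, -2), P_1P_3 = (9, -7, -5); a normal to Π_1 is P_1P_2 × P_1P_3 = (-4, -3, -3).
Using P_1: Π_1 has equation -4x - 3y - 3z = -1.
λ = (n·M − d)/|n|² = (67 − (-1))/34 = 2.
Reflection = M − 2λn = (-13, -3, -2) − 4·(-4, -3, -3) = (3, 9, 10).

(3, 9, 10)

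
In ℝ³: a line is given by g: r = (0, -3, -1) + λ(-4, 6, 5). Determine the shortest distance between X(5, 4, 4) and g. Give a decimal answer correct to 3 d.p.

Taking (0, -3, -1) on g with direction v = (-4, 6, 5): w = X − (0, -3, -1) = (5, 7, 5), and w × v = (5, -45, 58).
Distance = |w × v| / |v| = √5414 / √77 ≈ 8.385.

8.385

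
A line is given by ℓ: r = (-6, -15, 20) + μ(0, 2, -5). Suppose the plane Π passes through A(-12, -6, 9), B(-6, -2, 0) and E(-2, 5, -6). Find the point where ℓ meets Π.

AB = (6, 4, -9), AE = (10, 11, -15); a normal to Π is AB × AE = (39, 0, 26).
Using A: Π has equation 39x + 26z = -234.
Substitute r = (-6, -15, 20) + t(0, 2, -5) into the plane: 286 + (-130)t = -234, so t = 4.
Intersection: (-6, -15, 20) + 4·(0, 2, -5) = (-6, -7, 0).

(-6, -7, 0)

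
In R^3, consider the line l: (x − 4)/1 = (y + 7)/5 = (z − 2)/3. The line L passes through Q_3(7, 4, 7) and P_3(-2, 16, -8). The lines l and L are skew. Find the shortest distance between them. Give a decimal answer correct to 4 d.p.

l has direction (1, 5, 3) through (4, -7, 2).
A direction vector for L is P_3 − Q_3 = (-9, 12, -15).
Common perpendicular direction n = (1, 5, 3) × (-9, 12, -15) = (-111, -12, 57).
With w = (7, 4, 7) − (4, -7, 2) = (3, 11, 5), w · n = -180.
Distance = |w · n| / |n| = |-180| / √15714 ≈ 1.4359.

1.4359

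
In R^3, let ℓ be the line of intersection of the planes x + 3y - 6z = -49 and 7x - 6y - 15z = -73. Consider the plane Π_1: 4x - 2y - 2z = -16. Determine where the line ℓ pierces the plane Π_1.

(-4, -5, 5)

Direction of ℓ: (1, 3, -6) × (7, -6, -15) = (-81, -27, -27).
A point on ℓ: solving the two plane equations with x = -7 gives (-7, -6, 4).
Substitute r = (-7, -6, 4) + t(-81, -27, -27) into the plane: -24 + (-216)t = -16, so t = -1/27.
Intersection: (-7, -6, 4) + (-1/27)·(-81, -27, -27) = (-4, -5, 5).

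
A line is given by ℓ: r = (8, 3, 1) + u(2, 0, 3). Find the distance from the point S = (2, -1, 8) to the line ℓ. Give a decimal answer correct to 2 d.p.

9.73

Taking (8, 3, 1) on ℓ with direction v = (2, 0, 3): w = S − (8, 3, 1) = (-6, -4, 7), and w × v = (-12, 32, 8).
Distance = |w × v| / |v| = √1232 / √13 ≈ 9.73.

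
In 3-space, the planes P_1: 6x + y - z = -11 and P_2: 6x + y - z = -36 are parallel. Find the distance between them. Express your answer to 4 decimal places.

4.0555

Same normal n = (6, 1, -1) with |n| = √38; distance = |-11 − (-36)| / |n| = 25/√38 ≈ 4.0555.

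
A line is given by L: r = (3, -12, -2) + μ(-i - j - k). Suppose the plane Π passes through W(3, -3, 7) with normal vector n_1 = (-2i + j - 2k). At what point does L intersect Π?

(6, -9, 1)

Π: n_1·r = n_1·W gives -2x + y - 2z = -23.
Substitute r = (3, -12, -2) + t(-1, -1, -1) into the plane: -14 + 3t = -23, so t = -3.
Intersection: (3, -12, -2) + (-3)·(-1, -1, -1) = (6, -9, 1).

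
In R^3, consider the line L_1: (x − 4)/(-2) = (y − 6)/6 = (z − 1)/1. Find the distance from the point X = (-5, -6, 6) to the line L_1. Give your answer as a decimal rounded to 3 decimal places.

L_1 has direction (-2, 6, 1) through (4, 6, 1).
Taking (4, 6, 1) on L_1 with direction v = (-2, 6, 1): w = X − (4, 6, 1) = (-9, -12, 5), and w × v = (-42, -1, -78).
Distance = |w × v| / |v| = √7849 / √41 ≈ 13.836.

13.836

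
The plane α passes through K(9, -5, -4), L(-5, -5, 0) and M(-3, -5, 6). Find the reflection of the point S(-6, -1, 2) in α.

KL = (-14, 0, 4), KM = (-12, 0, 10); a normal to α is KL × KM = (0, 92, 0).
Using K: α has equation 92y = -460.
λ = (n·S − d)/|n|² = (-92 − (-460))/8464 = 1/23.
Reflection = S − 2λn = (-6, -1, 2) − (2/23)·(0, 92, 0) = (-6, -9, 2).

(-6, -9, 2)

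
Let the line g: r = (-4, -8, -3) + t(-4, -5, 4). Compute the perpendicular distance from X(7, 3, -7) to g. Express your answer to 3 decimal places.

5.097

Taking (-4, -8, -3) on g with direction v = (-4, -5, 4): w = X − (-4, -8, -3) = (11, 11, -4), and w × v = (24, -28, -11).
Distance = |w × v| / |v| = √1481 / √57 ≈ 5.097.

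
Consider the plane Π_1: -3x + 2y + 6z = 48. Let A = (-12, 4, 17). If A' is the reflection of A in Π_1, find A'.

λ = (n·A − d)/|n|² = (146 − 48)/49 = 2.
Reflection = A − 2λn = (-12, 4, 17) − 4·(-3, 2, 6) = (0, -4, -7).

(0, -4, -7)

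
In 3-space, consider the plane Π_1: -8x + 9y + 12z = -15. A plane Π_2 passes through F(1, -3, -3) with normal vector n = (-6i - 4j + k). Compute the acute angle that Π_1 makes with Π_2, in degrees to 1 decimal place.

78.8

Π_2: n·r = n·F gives -6x - 4y + z = 3.
cos θ = |n₁·n₂| / (|n₁||n₂|) = |24| / (√289 · √53).
θ = arccos(0.19392) ≈ 78.8°.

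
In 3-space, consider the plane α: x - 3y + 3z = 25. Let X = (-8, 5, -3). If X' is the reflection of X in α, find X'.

(-2, -13, 15)

λ = (n·X − d)/|n|² = (-32 − 25)/19 = -3.
Reflection = X − 2λn = (-8, 5, -3) − (-6)·(1, -3, 3) = (-2, -13, 15).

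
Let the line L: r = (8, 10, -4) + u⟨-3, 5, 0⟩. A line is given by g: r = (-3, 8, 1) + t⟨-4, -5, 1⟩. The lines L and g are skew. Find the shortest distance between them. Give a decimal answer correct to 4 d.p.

Common perpendicular direction n = (-3, 5, 0) × (-4, -5, 1) = (5, 3, 35).
With w = (-3, 8, 1) − (8, 10, -4) = (-11, -2, 5), w · n = 114.
Distance = |w · n| / |n| = |114| / √1259 ≈ 3.2129.

3.2129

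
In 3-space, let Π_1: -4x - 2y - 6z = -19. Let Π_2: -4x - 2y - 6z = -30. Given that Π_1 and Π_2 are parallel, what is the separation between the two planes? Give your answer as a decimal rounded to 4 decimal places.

1.4699

Same normal n = (-4, -2, -6) with |n| = √56; distance = |-19 − (-30)| / |n| = 11/√56 ≈ 1.4699.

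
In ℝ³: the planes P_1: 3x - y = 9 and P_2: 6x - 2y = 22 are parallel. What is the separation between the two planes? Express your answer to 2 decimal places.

Rescale P_2 by 1/2: 3x - y = 11. Then distance = |9 − 11| / √10 ≈ 0.63.

0.63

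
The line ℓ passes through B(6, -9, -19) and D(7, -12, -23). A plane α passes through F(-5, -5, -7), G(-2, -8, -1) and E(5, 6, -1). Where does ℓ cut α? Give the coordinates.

(2, 3, -3)

A direction vector for ℓ is D − B = (1, -3, -4).
FG = (3, -3, 6), FE = (10, 11, 6); a normal to α is FG × FE = (-84, 42, 63).
Using F: α has equation -84x + 42y + 63z = -231.
Substitute r = (6, -9, -19) + t(1, -3, -4) into the plane: -2079 + (-462)t = -231, so t = -4.
Intersection: (6, -9, -19) + (-4)·(1, -3, -4) = (2, 3, -3).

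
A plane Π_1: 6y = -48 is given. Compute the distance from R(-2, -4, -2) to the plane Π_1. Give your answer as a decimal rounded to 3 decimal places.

n·R − d = (0)·(-2) + (6)·(-4) + (0)·(-2) − (-48) = 24; |n| = √36.
Distance = |24| / √36 = 24/√36 ≈ 4.000.

4.000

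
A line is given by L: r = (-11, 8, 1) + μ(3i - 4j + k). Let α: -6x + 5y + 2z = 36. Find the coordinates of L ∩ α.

Substitute r = (-11, 8, 1) + t(3, -4, 1) into the plane: 108 + (-36)t = 36, so t = 2.
Intersection: (-11, 8, 1) + 2·(3, -4, 1) = (-5, 0, 3).

(-5, 0, 3)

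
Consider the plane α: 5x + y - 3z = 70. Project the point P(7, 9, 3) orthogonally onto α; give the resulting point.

Foot = P − λn with λ = (n·P − d)/|n|² = (35 − 70)/35 = -1.
Foot = (7, 9, 3) − (-1)·(5, 1, -3) = (12, 10, 0).

(12, 10, 0)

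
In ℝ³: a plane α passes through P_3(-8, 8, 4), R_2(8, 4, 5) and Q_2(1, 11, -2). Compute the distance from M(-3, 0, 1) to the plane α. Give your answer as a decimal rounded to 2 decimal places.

P_3R_2 = (16, -4, 1), P_3Q_2 = (9, 3, -6); a normal to α is P_3R_2 × P_3Q_2 = (21, 105, 84).
Using P_3: α has equation 21x + 105y + 84z = 1008.
n·M − d = (21)·(-3) + (105)·(0) + (84)·(1) − 1008 = -987; |n| = √18522.
Distance = |-987| / √18522 = 987/√18522 ≈ 7.25.

7.25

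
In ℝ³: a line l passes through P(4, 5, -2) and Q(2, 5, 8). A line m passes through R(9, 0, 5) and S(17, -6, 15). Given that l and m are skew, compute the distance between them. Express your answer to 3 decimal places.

A direction vector for l is Q − P = (-2, 0, 10).
A direction vector for m is S − R = (8, -6, 10).
Common perpendicular direction n = (-2, 0, 10) × (8, -6, 10) = (60, 100, 12).
With w = (9, 0, 5) − (4, 5, -2) = (5, -5, 7), w · n = -116.
Distance = |w · n| / |n| = |-116| / √13744 ≈ 0.989.

0.989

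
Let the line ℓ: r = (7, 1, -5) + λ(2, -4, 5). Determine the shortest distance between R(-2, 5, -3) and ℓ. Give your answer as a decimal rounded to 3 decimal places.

9.391

Taking (7, 1, -5) on ℓ with direction v = (2, -4, 5): w = R − (7, 1, -5) = (-9, 4, 2), and w × v = (28, 49, 28).
Distance = |w × v| / |v| = √3969 / √45 ≈ 9.391.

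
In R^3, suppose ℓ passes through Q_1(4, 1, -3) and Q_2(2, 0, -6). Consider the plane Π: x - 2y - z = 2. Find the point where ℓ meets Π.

(6, 2, 0)

A direction vector for ℓ is Q_2 − Q_1 = (-2, -1, -3).
Substitute r = (4, 1, -3) + t(-2, -1, -3) into the plane: 5 + 3t = 2, so t = -1.
Intersection: (4, 1, -3) + (-1)·(-2, -1, -3) = (6, 2, 0).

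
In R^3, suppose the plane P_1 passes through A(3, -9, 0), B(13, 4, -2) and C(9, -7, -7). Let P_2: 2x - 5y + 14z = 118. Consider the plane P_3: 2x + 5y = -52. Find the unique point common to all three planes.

(-1, -10, 5)

AB = (10, 13, -2), AC = (6, 2, -7); a normal to P_1 is AB × AC = (-87, 58, -58).
Using A: P_1 has equation -87x + 58y - 58z = -783.
Solving the 3×3 linear system -87x + 58y - 58z = -783, 2x - 5y + 14z = 118, 2x + 5y = -52 (e.g. by elimination or Cramer's rule, determinant = 6554) gives (-1, -10, 5).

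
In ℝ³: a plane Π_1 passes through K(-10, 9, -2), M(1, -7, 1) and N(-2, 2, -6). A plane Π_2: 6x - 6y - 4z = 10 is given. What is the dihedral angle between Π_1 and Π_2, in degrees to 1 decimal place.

84.8

KM = (11, -16, 3), KN = (8, -7, -4); a normal to Π_1 is KM × KN = (85, 68, 51).
Using K: Π_1 has equation 85x + 68y + 51z = -340.
cos θ = |n₁·n₂| / (|n₁||n₂|) = |-102| / (√14450 · √88).
θ = arccos(0.09045) ≈ 84.8°.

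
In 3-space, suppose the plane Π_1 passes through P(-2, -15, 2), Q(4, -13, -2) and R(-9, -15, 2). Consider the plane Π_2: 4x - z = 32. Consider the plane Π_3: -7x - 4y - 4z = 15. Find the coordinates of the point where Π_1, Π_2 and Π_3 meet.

PQ = (6, 2, -4), PR = (-7, 0, 0); a normal to Π_1 is PQ × PR = (0, 28, 14).
Using P: Π_1 has equation 28y + 14z = -392.
Solving the 3×3 linear system 28y + 14z = -392, 4x - z = 32, -7x - 4y - 4z = 15 (e.g. by elimination or Cramer's rule, determinant = 420) gives (7, -12, -4).

(7, -12, -4)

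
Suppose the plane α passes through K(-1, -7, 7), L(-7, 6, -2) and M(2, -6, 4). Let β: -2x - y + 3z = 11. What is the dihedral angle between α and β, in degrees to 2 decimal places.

KL = (-6, 13, -9), KM = (3, 1, -3); a normal to α is KL × KM = (-30, -45, -45).
Using K: α has equation -30x - 45y - 45z = 30.
cos θ = |n₁·n₂| / (|n₁||n₂|) = |-30| / (√4950 · √14).
θ = arccos(0.11396) ≈ 83.46°.

83.46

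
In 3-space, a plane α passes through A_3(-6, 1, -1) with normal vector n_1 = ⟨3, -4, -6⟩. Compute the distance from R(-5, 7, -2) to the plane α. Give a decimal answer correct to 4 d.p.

α: n_1·r = n_1·A_3 gives 3x - 4y - 6z = -16.
n·R − d = (3)·(-5) + (-4)·(7) + (-6)·(-2) − (-16) = -15; |n| = √61.
Distance = |-15| / √61 = 15/√61 ≈ 1.9206.

1.9206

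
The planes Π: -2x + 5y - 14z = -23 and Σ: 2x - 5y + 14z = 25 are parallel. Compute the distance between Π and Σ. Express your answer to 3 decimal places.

Rescale Σ by 1/(-1): -2x + 5y - 14z = -25. Then distance = |-23 − (-25)| / √225 ≈ 0.133.

0.133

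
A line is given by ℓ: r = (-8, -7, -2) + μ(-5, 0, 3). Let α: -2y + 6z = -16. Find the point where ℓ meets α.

(-3, -7, -5)

Substitute r = (-8, -7, -2) + t(-5, 0, 3) into the plane: 2 + 18t = -16, so t = -1.
Intersection: (-8, -7, -2) + (-1)·(-5, 0, 3) = (-3, -7, -5).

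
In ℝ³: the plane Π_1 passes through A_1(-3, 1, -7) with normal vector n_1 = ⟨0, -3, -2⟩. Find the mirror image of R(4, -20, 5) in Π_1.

Π_1: n_1·r = n_1·A_1 gives -3y - 2z = 11.
λ = (n·R − d)/|n|² = (50 − 11)/13 = 3.
Reflection = R − 2λn = (4, -20, 5) − 6·(0, -3, -2) = (4, -2, 17).

(4, -2, 17)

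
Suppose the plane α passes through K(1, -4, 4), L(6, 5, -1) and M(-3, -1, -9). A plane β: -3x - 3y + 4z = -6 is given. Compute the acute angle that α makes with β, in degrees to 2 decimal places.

KL = (5, 9, -5), KM = (-4, 3, -13); a normal to α is KL × KM = (-102, 85, 51).
Using K: α has equation -102x + 85y + 51z = -238.
cos θ = |n₁·n₂| / (|n₁||n₂|) = |255| / (√20230 · √34).
θ = arccos(0.30747) ≈ 72.09°.

72.09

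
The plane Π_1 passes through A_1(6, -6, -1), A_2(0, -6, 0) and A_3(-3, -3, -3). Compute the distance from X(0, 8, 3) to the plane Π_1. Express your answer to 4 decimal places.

12.5086

A_1A_2 = (-6, 0, 1), A_1A_3 = (-9, 3, -2); a normal to Π_1 is A_1A_2 × A_1A_3 = (-3, -21, -18).
Using A_1: Π_1 has equation -3x - 21y - 18z = 126.
n·X − d = (-3)·(0) + (-21)·(8) + (-18)·(3) − 126 = -348; |n| = √774.
Distance = |-348| / √774 = 348/√774 ≈ 12.5086.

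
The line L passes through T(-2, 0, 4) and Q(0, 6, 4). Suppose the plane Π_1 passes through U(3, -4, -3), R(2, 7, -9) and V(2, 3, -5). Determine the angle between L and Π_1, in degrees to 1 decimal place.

A direction vector for L is Q − T = (2, 6, 0).
UR = (-1, 11, -6), UV = (-1, 7, -2); a normal to Π_1 is UR × UV = (20, 4, 4).
Using U: Π_1 has equation 20x + 4y + 4z = 32.
sin θ = |n·v| / (|n||v|) = |64| / (√432 · √40) = 0.48686.
θ ≈ 29.1°.

29.1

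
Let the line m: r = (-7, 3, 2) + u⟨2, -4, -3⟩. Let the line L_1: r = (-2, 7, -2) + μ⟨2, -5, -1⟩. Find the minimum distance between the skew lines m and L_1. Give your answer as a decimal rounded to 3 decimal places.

5.306

Common perpendicular direction n = (2, -4, -3) × (2, -5, -1) = (-11, -4, -2).
With w = (-2, 7, -2) − (-7, 3, 2) = (5, 4, -4), w · n = -63.
Distance = |w · n| / |n| = |-63| / √141 ≈ 5.306.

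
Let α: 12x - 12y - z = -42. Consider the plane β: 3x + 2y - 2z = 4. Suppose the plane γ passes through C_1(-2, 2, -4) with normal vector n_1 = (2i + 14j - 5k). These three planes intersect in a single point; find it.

(2, 5, 6)

γ: n_1·r = n_1·C_1 gives 2x + 14y - 5z = 44.
Solving the 3×3 linear system 12x - 12y - z = -42, 3x + 2y - 2z = 4, 2x + 14y - 5z = 44 (e.g. by elimination or Cramer's rule, determinant = 46) gives (2, 5, 6).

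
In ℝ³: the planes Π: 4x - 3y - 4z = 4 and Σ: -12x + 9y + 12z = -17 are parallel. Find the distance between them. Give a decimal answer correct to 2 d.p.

Rescale Σ by 1/(-3): 4x - 3y - 4z = 17/3. Then distance = |4 − (17/3)| / √41 ≈ 0.26.

0.26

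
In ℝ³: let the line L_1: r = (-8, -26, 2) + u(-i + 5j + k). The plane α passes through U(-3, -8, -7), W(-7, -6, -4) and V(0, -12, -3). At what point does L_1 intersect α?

(-12, -6, 6)

UW = (-4, 2, 3), UV = (3, -4, 4); a normal to α is UW × UV = (20, 25, 10).
Using U: α has equation 20x + 25y + 10z = -330.
Substitute r = (-8, -26, 2) + t(-1, 5, 1) into the plane: -790 + 115t = -330, so t = 4.
Intersection: (-8, -26, 2) + 4·(-1, 5, 1) = (-12, -6, 6).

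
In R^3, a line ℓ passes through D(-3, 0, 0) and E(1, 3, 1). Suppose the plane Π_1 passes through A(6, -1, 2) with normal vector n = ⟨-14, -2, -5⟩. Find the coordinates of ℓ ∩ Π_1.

(5, 6, 2)

A direction vector for ℓ is E − D = (4, 3, 1).
Π_1: n·r = n·A gives -14x - 2y - 5z = -92.
Substitute r = (-3, 0, 0) + t(4, 3, 1) into the plane: 42 + (-67)t = -92, so t = 2.
Intersection: (-3, 0, 0) + 2·(4, 3, 1) = (5, 6, 2).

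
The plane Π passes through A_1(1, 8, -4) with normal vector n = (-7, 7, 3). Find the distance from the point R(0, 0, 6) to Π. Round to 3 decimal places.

1.837

Π: n·r = n·A_1 gives -7x + 7y + 3z = 37.
n·R − d = (-7)·(0) + (7)·(0) + (3)·(6) − 37 = -19; |n| = √107.
Distance = |-19| / √107 = 19/√107 ≈ 1.837.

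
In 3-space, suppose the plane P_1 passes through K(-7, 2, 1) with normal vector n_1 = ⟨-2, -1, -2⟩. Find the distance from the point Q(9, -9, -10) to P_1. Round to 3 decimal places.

P_1: n_1·r = n_1·K gives -2x - y - 2z = 10.
n·Q − d = (-2)·(9) + (-1)·(-9) + (-2)·(-10) − 10 = 1; |n| = √9.
Distance = |1| / √9 = 1/√9 ≈ 0.333.

0.333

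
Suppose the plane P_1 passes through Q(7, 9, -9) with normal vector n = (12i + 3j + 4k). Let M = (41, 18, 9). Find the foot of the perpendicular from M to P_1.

P_1: n·r = n·Q gives 12x + 3y + 4z = 75.
Foot = M − λn with λ = (n·M − d)/|n|² = (582 − 75)/169 = 3.
Foot = (41, 18, 9) − 3·(12, 3, 4) = (5, 9, -3).

(5, 9, -3)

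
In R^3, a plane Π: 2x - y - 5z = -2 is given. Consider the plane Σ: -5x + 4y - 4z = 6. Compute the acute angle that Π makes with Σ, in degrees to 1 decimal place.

cos θ = |n₁·n₂| / (|n₁||n₂|) = |6| / (√30 · √57).
θ = arccos(0.14510) ≈ 81.7°.

81.7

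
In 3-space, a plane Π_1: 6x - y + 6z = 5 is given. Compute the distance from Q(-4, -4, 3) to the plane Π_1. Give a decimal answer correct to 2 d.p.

n·Q − d = (6)·(-4) + (-1)·(-4) + (6)·(3) − 5 = -7; |n| = √73.
Distance = |-7| / √73 = 7/√73 ≈ 0.82.

0.82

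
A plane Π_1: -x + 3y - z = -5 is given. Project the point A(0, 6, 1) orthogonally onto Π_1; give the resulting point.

(2, 0, 3)

Foot = A − λn with λ = (n·A − d)/|n|² = (17 − (-5))/11 = 2.
Foot = (0, 6, 1) − 2·(-1, 3, -1) = (2, 0, 3).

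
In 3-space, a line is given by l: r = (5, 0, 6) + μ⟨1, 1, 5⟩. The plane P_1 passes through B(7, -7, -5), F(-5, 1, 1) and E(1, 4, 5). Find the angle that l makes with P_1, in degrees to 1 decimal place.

31.2

BF = (-12, 8, 6), BE = (-6, 11, 10); a normal to P_1 is BF × BE = (14, 84, -84).
Using B: P_1 has equation 14x + 84y - 84z = -70.
sin θ = |n·v| / (|n||v|) = |-322| / (√14308 · √27) = 0.51807.
θ ≈ 31.2°.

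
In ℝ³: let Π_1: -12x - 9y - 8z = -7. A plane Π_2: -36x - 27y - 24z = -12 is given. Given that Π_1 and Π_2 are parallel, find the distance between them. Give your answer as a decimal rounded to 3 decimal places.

Rescale Π_2 by 1/3: -12x - 9y - 8z = -4. Then distance = |-7 − (-4)| / √289 ≈ 0.176.

0.176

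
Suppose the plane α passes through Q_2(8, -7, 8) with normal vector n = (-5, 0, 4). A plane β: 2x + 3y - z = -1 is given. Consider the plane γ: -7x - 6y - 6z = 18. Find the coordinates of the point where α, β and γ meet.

α: n·r = n·Q_2 gives -5x + 4z = -8.
Solving the 3×3 linear system -5x + 4z = -8, 2x + 3y - z = -1, -7x - 6y - 6z = 18 (e.g. by elimination or Cramer's rule, determinant = 156) gives (0, -1, -2).

(0, -1, -2)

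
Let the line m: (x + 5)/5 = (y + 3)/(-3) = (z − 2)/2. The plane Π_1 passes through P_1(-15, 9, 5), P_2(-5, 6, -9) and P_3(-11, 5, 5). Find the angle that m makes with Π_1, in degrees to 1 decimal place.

m has direction (5, -3, 2) through (-5, -3, 2).
P_1P_2 = (10, -3, -14), P_1P_3 = (4, -4, 0); a normal to Π_1 is P_1P_2 × P_1P_3 = (-56, -56, -28).
Using P_1: Π_1 has equation -56x - 56y - 28z = 196.
sin θ = |n·v| / (|n||v|) = |-168| / (√7056 · √38) = 0.32444.
θ ≈ 18.9°.

18.9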